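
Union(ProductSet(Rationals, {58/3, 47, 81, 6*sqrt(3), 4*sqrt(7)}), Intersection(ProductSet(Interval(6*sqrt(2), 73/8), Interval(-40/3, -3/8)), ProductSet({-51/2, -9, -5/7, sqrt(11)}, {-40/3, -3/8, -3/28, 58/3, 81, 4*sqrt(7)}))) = ProductSet(Rationals, {58/3, 47, 81, 6*sqrt(3), 4*sqrt(7)})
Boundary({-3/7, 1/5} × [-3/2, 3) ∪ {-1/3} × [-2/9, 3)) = ({-1/3} × [-2/9, 3]) ∪ ({-3/7, 1/5} × [-3/2, 3])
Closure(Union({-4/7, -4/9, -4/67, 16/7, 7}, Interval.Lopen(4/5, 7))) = Union({-4/7, -4/9, -4/67}, Interval(4/5, 7))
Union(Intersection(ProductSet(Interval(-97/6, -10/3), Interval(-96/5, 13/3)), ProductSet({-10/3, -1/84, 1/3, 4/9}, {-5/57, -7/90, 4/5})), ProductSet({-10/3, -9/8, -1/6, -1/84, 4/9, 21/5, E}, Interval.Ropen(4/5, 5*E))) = Union(ProductSet({-10/3}, {-5/57, -7/90, 4/5}), ProductSet({-10/3, -9/8, -1/6, -1/84, 4/9, 21/5, E}, Interval.Ropen(4/5, 5*E)))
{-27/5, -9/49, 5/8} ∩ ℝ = {-27/5, -9/49, 5/8}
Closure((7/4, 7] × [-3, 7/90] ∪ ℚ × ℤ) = (ℝ × (ℤ \ (-3, 7/90))) ∪ ([7/4, 7] × [-3, 7/90]) ∪ ((ℚ ∪ (-∞, 7/4] ∪ [7, ∞)) × ℤ)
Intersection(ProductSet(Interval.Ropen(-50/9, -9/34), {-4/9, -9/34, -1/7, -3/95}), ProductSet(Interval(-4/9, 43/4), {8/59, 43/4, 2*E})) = EmptySet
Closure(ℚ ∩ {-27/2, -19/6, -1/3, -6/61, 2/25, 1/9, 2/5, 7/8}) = {-27/2, -19/6, -1/3, -6/61, 2/25, 1/9, 2/5, 7/8}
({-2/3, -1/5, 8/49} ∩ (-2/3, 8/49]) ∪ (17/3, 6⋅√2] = {-1/5, 8/49} ∪ (17/3, 6⋅√2]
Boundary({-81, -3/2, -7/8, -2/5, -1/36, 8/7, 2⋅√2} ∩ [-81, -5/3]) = {-81}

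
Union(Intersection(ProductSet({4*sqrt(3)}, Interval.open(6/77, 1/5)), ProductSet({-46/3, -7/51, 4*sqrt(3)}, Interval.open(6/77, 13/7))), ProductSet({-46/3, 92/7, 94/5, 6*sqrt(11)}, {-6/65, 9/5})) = Union(ProductSet({4*sqrt(3)}, Interval.open(6/77, 1/5)), ProductSet({-46/3, 92/7, 94/5, 6*sqrt(11)}, {-6/65, 9/5}))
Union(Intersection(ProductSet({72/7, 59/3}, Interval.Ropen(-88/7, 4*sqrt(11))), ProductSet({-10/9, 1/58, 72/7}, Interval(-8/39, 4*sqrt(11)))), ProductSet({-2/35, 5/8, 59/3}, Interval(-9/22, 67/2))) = Union(ProductSet({72/7}, Interval.Ropen(-8/39, 4*sqrt(11))), ProductSet({-2/35, 5/8, 59/3}, Interval(-9/22, 67/2)))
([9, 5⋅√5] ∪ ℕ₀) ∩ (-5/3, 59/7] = {0, 1, …, 8}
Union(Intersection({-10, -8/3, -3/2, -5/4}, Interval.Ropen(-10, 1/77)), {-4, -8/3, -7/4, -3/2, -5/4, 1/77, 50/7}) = {-10, -4, -8/3, -7/4, -3/2, -5/4, 1/77, 50/7}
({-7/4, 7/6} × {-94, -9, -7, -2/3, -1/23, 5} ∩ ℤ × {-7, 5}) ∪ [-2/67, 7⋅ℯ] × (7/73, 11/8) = [-2/67, 7⋅ℯ] × (7/73, 11/8)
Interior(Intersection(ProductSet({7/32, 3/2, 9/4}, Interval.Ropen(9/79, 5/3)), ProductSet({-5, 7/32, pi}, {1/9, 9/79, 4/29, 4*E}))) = EmptySet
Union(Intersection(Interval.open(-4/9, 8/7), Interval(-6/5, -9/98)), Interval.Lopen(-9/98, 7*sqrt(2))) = Interval.Lopen(-4/9, 7*sqrt(2))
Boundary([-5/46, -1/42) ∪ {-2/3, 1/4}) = {-2/3, -5/46, -1/42, 1/4}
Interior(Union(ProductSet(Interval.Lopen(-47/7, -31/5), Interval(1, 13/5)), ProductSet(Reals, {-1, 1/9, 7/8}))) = ProductSet(Interval.open(-47/7, -31/5), Interval.open(1, 13/5))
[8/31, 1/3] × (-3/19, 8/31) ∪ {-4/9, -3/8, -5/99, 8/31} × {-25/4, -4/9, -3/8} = ({-4/9, -3/8, -5/99, 8/31} × {-25/4, -4/9, -3/8}) ∪ ([8/31, 1/3] × (-3/19, 8/31))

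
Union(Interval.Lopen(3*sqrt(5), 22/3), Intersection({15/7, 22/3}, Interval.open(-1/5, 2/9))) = Interval.Lopen(3*sqrt(5), 22/3)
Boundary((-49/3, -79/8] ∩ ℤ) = {-16, -15, …, -10}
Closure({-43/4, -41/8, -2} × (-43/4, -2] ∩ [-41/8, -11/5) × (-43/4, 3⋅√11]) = {-41/8} × [-43/4, -2]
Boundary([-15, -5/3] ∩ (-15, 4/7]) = {-15, -5/3}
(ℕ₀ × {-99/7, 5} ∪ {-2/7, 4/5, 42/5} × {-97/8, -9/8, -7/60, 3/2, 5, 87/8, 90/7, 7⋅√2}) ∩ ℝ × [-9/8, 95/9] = (ℕ₀ × {5}) ∪ ({-2/7, 4/5, 42/5} × {-9/8, -7/60, 3/2, 5, 7⋅√2})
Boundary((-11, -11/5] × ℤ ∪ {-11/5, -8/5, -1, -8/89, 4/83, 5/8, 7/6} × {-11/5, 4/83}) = ([-11, -11/5] × ℤ) ∪ ({-11/5, -8/5, -1, -8/89, 4/83, 5/8, 7/6} × {-11/5, 4/83})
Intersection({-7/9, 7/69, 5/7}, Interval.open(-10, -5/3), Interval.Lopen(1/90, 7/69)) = EmptySet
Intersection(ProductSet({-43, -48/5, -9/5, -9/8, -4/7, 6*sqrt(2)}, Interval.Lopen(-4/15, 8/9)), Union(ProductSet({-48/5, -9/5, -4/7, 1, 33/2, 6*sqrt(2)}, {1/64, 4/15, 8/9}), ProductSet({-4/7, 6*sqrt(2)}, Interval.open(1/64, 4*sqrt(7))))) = Union(ProductSet({-4/7, 6*sqrt(2)}, Interval.Lopen(1/64, 8/9)), ProductSet({-48/5, -9/5, -4/7, 6*sqrt(2)}, {1/64, 4/15, 8/9}))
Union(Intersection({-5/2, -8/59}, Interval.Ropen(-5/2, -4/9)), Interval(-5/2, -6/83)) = Interval(-5/2, -6/83)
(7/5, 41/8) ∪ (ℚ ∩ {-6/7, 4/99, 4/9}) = {-6/7, 4/99, 4/9} ∪ (7/5, 41/8)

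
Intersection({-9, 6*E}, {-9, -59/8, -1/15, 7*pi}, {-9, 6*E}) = {-9}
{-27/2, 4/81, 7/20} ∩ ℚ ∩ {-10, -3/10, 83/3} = ∅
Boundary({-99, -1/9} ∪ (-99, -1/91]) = {-99, -1/91}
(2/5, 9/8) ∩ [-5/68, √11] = (2/5, 9/8)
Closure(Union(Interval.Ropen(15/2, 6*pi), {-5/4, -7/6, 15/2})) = Union({-5/4, -7/6}, Interval(15/2, 6*pi))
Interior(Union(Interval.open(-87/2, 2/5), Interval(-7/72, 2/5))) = Interval.open(-87/2, 2/5)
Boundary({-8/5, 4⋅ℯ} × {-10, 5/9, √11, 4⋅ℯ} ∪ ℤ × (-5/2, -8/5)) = (ℤ × [-5/2, -8/5]) ∪ ({-8/5, 4⋅ℯ} × {-10, 5/9, √11, 4⋅ℯ})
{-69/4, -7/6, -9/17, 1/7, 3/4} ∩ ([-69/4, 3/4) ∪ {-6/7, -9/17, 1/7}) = {-69/4, -7/6, -9/17, 1/7}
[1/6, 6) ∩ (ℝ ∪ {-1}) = [1/6, 6)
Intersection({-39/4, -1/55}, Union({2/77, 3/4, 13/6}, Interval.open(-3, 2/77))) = {-1/55}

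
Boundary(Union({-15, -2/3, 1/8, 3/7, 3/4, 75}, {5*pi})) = {-15, -2/3, 1/8, 3/7, 3/4, 75, 5*pi}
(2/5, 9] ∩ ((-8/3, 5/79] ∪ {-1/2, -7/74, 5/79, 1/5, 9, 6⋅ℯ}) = {9}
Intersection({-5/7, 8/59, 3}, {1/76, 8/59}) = {8/59}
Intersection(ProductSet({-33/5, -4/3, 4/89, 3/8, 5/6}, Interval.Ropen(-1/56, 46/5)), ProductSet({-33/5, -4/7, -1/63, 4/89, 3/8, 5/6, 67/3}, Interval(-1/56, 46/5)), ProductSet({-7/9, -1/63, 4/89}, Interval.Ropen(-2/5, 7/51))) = ProductSet({4/89}, Interval.Ropen(-1/56, 7/51))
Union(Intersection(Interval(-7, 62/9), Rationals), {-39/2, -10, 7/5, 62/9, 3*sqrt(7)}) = Union({-39/2, -10, 3*sqrt(7)}, Intersection(Interval(-7, 62/9), Rationals))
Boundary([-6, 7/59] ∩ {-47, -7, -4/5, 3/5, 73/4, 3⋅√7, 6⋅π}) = {-4/5}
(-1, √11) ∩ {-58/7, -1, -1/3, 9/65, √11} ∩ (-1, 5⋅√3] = {-1/3, 9/65}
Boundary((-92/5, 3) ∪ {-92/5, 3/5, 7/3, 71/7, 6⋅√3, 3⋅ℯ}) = {-92/5, 3, 71/7, 6⋅√3, 3⋅ℯ}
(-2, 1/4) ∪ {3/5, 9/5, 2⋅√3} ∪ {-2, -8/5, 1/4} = [-2, 1/4] ∪ {3/5, 9/5, 2⋅√3}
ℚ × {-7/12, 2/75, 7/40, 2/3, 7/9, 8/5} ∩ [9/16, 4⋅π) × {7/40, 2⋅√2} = (ℚ ∩ [9/16, 4⋅π)) × {7/40}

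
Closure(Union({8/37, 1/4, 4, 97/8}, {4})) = {8/37, 1/4, 4, 97/8}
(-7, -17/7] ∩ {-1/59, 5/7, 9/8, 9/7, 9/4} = ∅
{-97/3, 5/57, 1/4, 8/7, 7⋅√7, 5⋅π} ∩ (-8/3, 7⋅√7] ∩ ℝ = {5/57, 1/4, 8/7, 7⋅√7, 5⋅π}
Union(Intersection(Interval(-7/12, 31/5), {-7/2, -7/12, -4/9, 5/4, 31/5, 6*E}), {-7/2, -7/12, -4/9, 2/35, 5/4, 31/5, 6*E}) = {-7/2, -7/12, -4/9, 2/35, 5/4, 31/5, 6*E}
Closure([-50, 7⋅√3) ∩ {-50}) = {-50}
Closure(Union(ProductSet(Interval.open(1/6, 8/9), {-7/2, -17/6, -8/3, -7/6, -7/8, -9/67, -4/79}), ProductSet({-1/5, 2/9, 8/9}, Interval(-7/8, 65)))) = Union(ProductSet({-1/5, 2/9, 8/9}, Interval(-7/8, 65)), ProductSet(Interval(1/6, 8/9), {-7/2, -17/6, -8/3, -7/6, -7/8, -9/67, -4/79}))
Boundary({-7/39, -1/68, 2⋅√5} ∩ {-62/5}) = ∅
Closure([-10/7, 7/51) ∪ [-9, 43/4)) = [-9, 43/4]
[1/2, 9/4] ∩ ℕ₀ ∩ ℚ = {1, 2}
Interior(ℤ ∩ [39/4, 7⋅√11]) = ∅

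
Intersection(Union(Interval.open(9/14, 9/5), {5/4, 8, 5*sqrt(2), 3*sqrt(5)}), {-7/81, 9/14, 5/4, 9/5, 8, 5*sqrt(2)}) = {5/4, 8, 5*sqrt(2)}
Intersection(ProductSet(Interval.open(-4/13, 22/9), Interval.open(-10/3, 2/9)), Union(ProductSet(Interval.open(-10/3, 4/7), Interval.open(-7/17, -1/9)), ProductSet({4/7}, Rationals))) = Union(ProductSet({4/7}, Intersection(Interval.open(-10/3, 2/9), Rationals)), ProductSet(Interval.open(-4/13, 4/7), Interval.open(-7/17, -1/9)))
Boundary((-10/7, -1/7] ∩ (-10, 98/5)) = {-10/7, -1/7}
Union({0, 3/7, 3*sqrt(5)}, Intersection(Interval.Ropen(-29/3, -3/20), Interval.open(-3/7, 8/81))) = Union({0, 3/7, 3*sqrt(5)}, Interval.open(-3/7, -3/20))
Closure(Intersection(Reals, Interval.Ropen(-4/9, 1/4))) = Interval(-4/9, 1/4)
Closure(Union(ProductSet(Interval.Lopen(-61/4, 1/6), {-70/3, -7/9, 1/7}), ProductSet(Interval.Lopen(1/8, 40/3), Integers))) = Union(ProductSet(Interval(-61/4, 1/6), {-70/3, -7/9, 1/7}), ProductSet(Interval(1/8, 40/3), Integers))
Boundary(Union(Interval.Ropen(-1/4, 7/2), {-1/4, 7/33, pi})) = {-1/4, 7/2}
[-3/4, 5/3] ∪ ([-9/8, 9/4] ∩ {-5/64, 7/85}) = [-3/4, 5/3]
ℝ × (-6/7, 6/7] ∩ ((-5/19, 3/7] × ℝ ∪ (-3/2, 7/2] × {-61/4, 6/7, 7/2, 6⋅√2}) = ((-3/2, 7/2] × {6/7}) ∪ ((-5/19, 3/7] × (-6/7, 6/7])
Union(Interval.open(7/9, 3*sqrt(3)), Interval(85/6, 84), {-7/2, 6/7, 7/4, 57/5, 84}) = Union({-7/2, 57/5}, Interval.open(7/9, 3*sqrt(3)), Interval(85/6, 84))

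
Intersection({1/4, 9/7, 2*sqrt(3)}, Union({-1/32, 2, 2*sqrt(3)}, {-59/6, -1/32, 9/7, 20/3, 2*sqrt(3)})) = {9/7, 2*sqrt(3)}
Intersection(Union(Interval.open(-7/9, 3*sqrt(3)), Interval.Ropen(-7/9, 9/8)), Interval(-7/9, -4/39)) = Interval(-7/9, -4/39)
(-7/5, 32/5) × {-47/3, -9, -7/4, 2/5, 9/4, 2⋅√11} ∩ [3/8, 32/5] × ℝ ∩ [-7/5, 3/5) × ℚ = [3/8, 3/5) × {-47/3, -9, -7/4, 2/5, 9/4}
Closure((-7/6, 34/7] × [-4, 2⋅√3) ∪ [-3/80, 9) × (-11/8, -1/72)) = ({9} × [-11/8, -1/72]) ∪ ([34/7, 9] × {-11/8, -1/72}) ∪ ([-3/80, 9) × (-11/8, -1/72)) ∪ ({-7/6} × [-4, 2⋅√3]) ∪ ([-7/6, 34/7] × {-4, 2⋅√3}) ∪ ((-7/6, 34/7] × [-4, 2⋅√3)) ∪ ({-7/6, 34/7} × ([-4, -11/8] ∪ [-1/72, 2⋅√3]))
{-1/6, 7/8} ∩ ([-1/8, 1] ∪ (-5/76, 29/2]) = {7/8}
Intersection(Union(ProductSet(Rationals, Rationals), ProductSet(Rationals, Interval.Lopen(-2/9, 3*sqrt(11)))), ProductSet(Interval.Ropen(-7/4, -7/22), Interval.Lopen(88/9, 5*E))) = ProductSet(Intersection(Interval.Ropen(-7/4, -7/22), Rationals), Union(Intersection(Interval.Lopen(88/9, 5*E), Rationals), Interval.Lopen(88/9, 3*sqrt(11))))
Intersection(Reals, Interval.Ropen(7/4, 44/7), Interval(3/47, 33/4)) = Interval.Ropen(7/4, 44/7)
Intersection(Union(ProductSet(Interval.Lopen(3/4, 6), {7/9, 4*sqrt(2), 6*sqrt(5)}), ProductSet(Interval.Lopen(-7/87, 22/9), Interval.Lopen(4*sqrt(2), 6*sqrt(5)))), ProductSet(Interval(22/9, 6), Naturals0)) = ProductSet({22/9}, Range(6, 14, 1))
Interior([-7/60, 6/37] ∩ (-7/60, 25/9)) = (-7/60, 6/37)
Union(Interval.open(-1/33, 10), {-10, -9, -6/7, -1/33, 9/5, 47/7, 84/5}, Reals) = Interval(-oo, oo)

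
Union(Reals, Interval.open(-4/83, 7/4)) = Interval(-oo, oo)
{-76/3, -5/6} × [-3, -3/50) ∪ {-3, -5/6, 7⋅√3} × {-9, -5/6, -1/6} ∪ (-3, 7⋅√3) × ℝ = ({-76/3, -5/6} × [-3, -3/50)) ∪ ((-3, 7⋅√3) × ℝ) ∪ ({-3, -5/6, 7⋅√3} × {-9, -5/6, -1/6})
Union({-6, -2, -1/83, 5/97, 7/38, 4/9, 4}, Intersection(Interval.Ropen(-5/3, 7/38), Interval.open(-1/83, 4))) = Union({-6, -2, 4/9, 4}, Interval(-1/83, 7/38))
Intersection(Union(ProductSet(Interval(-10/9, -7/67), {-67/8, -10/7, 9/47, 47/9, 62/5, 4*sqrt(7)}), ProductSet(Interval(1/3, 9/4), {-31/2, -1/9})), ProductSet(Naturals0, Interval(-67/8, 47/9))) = ProductSet(Range(1, 3, 1), {-1/9})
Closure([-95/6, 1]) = [-95/6, 1]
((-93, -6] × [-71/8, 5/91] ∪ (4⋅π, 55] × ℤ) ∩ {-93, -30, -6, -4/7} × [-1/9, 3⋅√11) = {-30, -6} × [-1/9, 5/91]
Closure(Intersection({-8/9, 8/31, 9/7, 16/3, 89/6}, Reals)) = {-8/9, 8/31, 9/7, 16/3, 89/6}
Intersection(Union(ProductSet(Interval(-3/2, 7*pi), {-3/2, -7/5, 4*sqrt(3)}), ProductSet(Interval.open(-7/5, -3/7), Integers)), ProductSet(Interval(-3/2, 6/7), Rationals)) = Union(ProductSet(Interval(-3/2, 6/7), {-3/2, -7/5}), ProductSet(Interval.open(-7/5, -3/7), Integers))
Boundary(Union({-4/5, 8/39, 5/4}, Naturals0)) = Union({-4/5, 8/39, 5/4}, Naturals0)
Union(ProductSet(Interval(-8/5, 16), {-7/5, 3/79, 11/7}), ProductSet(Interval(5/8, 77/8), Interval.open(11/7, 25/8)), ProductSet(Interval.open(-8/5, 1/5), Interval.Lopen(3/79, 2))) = Union(ProductSet(Interval.open(-8/5, 1/5), Interval.Lopen(3/79, 2)), ProductSet(Interval(-8/5, 16), {-7/5, 3/79, 11/7}), ProductSet(Interval(5/8, 77/8), Interval.open(11/7, 25/8)))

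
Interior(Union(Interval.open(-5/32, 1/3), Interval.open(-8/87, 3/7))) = Interval.open(-5/32, 3/7)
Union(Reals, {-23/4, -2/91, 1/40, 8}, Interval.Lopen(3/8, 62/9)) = Interval(-oo, oo)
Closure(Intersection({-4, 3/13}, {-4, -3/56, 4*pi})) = {-4}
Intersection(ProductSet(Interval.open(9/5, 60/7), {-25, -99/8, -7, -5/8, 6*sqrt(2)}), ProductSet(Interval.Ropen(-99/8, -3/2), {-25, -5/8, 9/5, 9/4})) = EmptySet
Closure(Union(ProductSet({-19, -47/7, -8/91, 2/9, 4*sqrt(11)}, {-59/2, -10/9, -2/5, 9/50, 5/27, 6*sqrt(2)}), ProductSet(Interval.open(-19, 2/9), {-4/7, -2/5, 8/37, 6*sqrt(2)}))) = Union(ProductSet({-19, -47/7, -8/91, 2/9, 4*sqrt(11)}, {-59/2, -10/9, -2/5, 9/50, 5/27, 6*sqrt(2)}), ProductSet(Interval(-19, 2/9), {-4/7, -2/5, 8/37, 6*sqrt(2)}))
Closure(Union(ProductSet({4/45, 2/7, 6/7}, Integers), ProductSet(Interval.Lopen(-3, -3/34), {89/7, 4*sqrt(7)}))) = Union(ProductSet({4/45, 2/7, 6/7}, Integers), ProductSet(Interval(-3, -3/34), {89/7, 4*sqrt(7)}))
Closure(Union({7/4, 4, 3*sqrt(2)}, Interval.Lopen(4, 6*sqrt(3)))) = Union({7/4}, Interval(4, 6*sqrt(3)))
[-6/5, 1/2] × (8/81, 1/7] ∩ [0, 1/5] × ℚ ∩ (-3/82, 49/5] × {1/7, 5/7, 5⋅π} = [0, 1/5] × {1/7}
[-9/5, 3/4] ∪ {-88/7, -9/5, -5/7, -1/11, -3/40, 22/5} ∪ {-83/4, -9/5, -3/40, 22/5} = {-83/4, -88/7, 22/5} ∪ [-9/5, 3/4]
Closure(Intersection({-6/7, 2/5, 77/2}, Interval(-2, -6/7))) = {-6/7}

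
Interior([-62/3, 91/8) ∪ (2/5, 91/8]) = (-62/3, 91/8)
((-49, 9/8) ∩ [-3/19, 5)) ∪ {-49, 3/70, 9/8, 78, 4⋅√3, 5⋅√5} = {-49, 78, 4⋅√3, 5⋅√5} ∪ [-3/19, 9/8]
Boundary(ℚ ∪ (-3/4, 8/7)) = (-∞, -3/4] ∪ [8/7, ∞)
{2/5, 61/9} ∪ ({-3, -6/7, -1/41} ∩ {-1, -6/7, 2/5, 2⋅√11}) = {-6/7, 2/5, 61/9}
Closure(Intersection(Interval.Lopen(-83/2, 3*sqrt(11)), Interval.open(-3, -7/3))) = Interval(-3, -7/3)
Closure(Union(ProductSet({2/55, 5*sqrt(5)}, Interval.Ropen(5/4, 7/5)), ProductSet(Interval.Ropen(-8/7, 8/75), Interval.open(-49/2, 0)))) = Union(ProductSet({-8/7, 8/75}, Interval(-49/2, 0)), ProductSet({2/55, 5*sqrt(5)}, Interval(5/4, 7/5)), ProductSet(Interval(-8/7, 8/75), {-49/2, 0}), ProductSet(Interval.Ropen(-8/7, 8/75), Interval.open(-49/2, 0)))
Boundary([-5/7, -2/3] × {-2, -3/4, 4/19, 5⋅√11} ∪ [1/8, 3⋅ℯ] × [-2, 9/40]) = ({1/8, 3⋅ℯ} × [-2, 9/40]) ∪ ([1/8, 3⋅ℯ] × {-2, 9/40}) ∪ ([-5/7, -2/3] × {-2, -3/4, 4/19, 5⋅√11})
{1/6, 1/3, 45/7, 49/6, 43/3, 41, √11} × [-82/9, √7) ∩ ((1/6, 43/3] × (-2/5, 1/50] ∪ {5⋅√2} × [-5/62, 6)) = {1/3, 45/7, 49/6, 43/3, √11} × (-2/5, 1/50]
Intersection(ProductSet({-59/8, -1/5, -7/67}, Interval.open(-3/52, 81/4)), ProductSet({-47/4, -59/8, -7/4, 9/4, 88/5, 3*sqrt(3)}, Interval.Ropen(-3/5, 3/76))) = ProductSet({-59/8}, Interval.open(-3/52, 3/76))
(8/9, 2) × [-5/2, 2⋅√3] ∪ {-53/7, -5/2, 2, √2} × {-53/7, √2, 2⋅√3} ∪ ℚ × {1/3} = (ℚ × {1/3}) ∪ ((8/9, 2) × [-5/2, 2⋅√3]) ∪ ({-53/7, -5/2, 2, √2} × {-53/7, √2, 2⋅√3})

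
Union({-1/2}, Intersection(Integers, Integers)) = Union({-1/2}, Integers)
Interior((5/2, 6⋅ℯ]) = (5/2, 6⋅ℯ)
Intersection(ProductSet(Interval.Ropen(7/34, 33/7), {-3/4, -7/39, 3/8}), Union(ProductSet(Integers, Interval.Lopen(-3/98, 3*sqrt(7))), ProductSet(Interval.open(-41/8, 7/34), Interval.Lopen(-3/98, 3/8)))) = ProductSet(Range(1, 5, 1), {3/8})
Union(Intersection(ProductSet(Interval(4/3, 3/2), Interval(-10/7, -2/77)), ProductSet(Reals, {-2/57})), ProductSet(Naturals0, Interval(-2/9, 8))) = Union(ProductSet(Interval(4/3, 3/2), {-2/57}), ProductSet(Naturals0, Interval(-2/9, 8)))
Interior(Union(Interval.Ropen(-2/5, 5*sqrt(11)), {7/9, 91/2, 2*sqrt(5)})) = Interval.open(-2/5, 5*sqrt(11))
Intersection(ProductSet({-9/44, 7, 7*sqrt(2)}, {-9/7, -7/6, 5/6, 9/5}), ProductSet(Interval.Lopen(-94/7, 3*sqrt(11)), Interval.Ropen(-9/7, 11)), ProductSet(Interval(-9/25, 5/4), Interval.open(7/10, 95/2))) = ProductSet({-9/44}, {5/6, 9/5})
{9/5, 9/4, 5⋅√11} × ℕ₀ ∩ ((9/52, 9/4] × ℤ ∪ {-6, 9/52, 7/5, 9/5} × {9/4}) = {9/5, 9/4} × ℕ₀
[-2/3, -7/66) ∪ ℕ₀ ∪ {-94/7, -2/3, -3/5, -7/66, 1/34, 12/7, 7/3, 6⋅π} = {-94/7, 1/34, 12/7, 7/3, 6⋅π} ∪ [-2/3, -7/66] ∪ ℕ₀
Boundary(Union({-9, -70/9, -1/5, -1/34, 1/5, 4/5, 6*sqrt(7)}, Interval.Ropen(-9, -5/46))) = {-9, -5/46, -1/34, 1/5, 4/5, 6*sqrt(7)}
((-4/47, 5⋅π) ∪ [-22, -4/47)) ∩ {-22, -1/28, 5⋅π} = {-22, -1/28}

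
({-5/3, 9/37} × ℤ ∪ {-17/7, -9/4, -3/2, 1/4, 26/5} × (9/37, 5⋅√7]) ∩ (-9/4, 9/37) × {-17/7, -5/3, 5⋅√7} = {-3/2} × {5⋅√7}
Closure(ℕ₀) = ℕ₀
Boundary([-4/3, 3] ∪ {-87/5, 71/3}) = {-87/5, -4/3, 3, 71/3}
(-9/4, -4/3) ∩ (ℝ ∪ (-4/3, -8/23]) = (-9/4, -4/3)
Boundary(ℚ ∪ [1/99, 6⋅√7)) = (-∞, 1/99] ∪ [6⋅√7, ∞)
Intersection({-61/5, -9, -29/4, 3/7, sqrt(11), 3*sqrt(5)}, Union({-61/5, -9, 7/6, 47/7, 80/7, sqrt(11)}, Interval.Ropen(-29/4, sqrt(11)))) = {-61/5, -9, -29/4, 3/7, sqrt(11)}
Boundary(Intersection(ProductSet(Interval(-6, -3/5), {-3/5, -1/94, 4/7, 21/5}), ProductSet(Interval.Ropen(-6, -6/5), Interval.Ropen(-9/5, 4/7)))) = ProductSet(Interval(-6, -6/5), {-3/5, -1/94})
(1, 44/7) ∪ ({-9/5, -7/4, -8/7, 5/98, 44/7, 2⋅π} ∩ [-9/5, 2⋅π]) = {-9/5, -7/4, -8/7, 5/98} ∪ (1, 44/7)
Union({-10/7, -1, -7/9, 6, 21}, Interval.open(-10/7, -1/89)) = Union({6, 21}, Interval.Ropen(-10/7, -1/89))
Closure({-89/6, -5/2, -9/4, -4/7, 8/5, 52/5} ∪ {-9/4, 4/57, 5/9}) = {-89/6, -5/2, -9/4, -4/7, 4/57, 5/9, 8/5, 52/5}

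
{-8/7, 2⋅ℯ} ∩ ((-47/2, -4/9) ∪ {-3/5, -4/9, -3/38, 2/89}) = {-8/7}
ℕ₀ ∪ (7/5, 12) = ℕ₀ ∪ (7/5, 12]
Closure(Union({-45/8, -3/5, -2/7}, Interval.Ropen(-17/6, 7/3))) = Union({-45/8}, Interval(-17/6, 7/3))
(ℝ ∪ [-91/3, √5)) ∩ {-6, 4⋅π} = {-6, 4⋅π}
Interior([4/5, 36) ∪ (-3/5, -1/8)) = (-3/5, -1/8) ∪ (4/5, 36)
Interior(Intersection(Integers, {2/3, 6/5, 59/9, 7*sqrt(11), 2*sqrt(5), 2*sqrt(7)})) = EmptySet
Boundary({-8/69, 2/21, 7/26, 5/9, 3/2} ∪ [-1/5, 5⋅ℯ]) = {-1/5, 5⋅ℯ}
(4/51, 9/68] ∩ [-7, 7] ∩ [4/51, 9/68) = (4/51, 9/68)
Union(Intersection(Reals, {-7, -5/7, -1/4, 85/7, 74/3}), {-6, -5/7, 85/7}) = {-7, -6, -5/7, -1/4, 85/7, 74/3}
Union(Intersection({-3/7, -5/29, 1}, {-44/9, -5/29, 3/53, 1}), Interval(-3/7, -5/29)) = Union({1}, Interval(-3/7, -5/29))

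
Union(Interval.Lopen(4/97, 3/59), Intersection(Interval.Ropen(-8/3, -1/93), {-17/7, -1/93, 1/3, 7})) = Union({-17/7}, Interval.Lopen(4/97, 3/59))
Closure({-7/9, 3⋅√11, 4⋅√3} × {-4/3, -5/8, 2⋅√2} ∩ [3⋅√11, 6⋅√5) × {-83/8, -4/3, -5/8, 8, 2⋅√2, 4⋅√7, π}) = {3⋅√11} × {-4/3, -5/8, 2⋅√2}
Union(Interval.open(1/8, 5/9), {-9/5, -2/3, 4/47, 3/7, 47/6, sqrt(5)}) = Union({-9/5, -2/3, 4/47, 47/6, sqrt(5)}, Interval.open(1/8, 5/9))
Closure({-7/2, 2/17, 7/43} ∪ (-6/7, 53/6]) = {-7/2} ∪ [-6/7, 53/6]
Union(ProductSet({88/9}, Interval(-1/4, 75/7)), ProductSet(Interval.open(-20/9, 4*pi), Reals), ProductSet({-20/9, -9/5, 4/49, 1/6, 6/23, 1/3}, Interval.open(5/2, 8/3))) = Union(ProductSet({-20/9, -9/5, 4/49, 1/6, 6/23, 1/3}, Interval.open(5/2, 8/3)), ProductSet(Interval.open(-20/9, 4*pi), Reals))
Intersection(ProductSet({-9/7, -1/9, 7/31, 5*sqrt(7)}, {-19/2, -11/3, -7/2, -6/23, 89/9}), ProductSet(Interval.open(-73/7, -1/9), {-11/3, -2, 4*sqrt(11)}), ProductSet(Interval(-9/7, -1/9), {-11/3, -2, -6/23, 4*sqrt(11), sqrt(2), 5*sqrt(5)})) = ProductSet({-9/7}, {-11/3})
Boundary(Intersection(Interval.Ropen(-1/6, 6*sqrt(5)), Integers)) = Range(0, 14, 1)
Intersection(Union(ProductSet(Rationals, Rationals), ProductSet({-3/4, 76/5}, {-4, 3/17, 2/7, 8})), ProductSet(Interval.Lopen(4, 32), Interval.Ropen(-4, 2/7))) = ProductSet(Intersection(Interval.Lopen(4, 32), Rationals), Intersection(Interval.Ropen(-4, 2/7), Rationals))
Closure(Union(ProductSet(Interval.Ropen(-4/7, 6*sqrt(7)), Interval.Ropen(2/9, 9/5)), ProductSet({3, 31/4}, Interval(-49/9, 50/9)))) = Union(ProductSet({-4/7, 6*sqrt(7)}, Interval(2/9, 9/5)), ProductSet({3, 31/4}, Interval(-49/9, 50/9)), ProductSet(Interval(-4/7, 6*sqrt(7)), {2/9, 9/5}), ProductSet(Interval.Ropen(-4/7, 6*sqrt(7)), Interval.Ropen(2/9, 9/5)))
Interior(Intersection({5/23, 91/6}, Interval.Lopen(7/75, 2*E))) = EmptySet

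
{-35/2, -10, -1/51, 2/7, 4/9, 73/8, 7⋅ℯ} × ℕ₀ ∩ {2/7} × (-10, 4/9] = {2/7} × {0}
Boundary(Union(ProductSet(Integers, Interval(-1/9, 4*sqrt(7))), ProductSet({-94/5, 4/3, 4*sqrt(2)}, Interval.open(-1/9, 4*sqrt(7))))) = ProductSet(Union({-94/5, 4/3, 4*sqrt(2)}, Integers), Interval(-1/9, 4*sqrt(7)))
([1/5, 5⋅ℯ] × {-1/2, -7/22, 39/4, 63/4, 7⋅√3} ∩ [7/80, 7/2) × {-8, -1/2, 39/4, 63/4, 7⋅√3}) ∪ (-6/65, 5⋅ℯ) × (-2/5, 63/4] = ((-6/65, 5⋅ℯ) × (-2/5, 63/4]) ∪ ([1/5, 7/2) × {-1/2, 39/4, 63/4, 7⋅√3})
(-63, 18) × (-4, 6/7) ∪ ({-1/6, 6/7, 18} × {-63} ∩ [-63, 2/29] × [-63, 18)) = ({-1/6} × {-63}) ∪ ((-63, 18) × (-4, 6/7))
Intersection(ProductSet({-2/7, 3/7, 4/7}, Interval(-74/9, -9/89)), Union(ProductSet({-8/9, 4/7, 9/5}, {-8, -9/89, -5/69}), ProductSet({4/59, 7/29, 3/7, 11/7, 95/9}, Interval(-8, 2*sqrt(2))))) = Union(ProductSet({3/7}, Interval(-8, -9/89)), ProductSet({4/7}, {-8, -9/89}))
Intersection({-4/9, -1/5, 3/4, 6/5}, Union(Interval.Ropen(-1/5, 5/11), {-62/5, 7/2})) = {-1/5}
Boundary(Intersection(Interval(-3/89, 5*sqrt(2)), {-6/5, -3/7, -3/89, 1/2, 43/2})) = {-3/89, 1/2}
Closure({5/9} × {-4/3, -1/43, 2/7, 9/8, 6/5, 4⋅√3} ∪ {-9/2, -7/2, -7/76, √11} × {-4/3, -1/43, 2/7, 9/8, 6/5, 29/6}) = ({5/9} × {-4/3, -1/43, 2/7, 9/8, 6/5, 4⋅√3}) ∪ ({-9/2, -7/2, -7/76, √11} × {-4/3, -1/43, 2/7, 9/8, 6/5, 29/6})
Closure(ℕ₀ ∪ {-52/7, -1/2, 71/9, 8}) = {-52/7, -1/2, 71/9} ∪ ℕ₀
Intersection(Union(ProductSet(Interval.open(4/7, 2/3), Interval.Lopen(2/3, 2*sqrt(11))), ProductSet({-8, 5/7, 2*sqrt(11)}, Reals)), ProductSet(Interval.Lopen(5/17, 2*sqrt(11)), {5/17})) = ProductSet({5/7, 2*sqrt(11)}, {5/17})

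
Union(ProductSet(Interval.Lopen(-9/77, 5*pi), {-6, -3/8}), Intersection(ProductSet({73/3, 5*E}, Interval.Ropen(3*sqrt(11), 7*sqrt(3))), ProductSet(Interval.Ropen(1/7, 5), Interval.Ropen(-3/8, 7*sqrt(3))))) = ProductSet(Interval.Lopen(-9/77, 5*pi), {-6, -3/8})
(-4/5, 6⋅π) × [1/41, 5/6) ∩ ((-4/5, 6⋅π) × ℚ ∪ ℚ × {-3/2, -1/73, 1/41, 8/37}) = (-4/5, 6⋅π) × (ℚ ∩ [1/41, 5/6))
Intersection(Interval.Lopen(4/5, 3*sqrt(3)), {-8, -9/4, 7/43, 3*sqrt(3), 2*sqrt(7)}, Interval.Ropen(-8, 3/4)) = EmptySet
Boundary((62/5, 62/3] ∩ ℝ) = {62/5, 62/3}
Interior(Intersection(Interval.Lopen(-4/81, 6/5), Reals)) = Interval.open(-4/81, 6/5)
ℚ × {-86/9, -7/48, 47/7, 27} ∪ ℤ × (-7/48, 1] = (ℤ × (-7/48, 1]) ∪ (ℚ × {-86/9, -7/48, 47/7, 27})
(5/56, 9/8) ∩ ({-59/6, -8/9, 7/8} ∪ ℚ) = ℚ ∩ (5/56, 9/8)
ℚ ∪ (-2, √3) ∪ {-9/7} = ℚ ∪ [-2, √3)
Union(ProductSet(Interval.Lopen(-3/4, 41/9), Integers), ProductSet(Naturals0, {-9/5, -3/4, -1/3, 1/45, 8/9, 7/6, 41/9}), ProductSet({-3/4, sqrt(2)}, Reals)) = Union(ProductSet({-3/4, sqrt(2)}, Reals), ProductSet(Interval.Lopen(-3/4, 41/9), Integers), ProductSet(Naturals0, {-9/5, -3/4, -1/3, 1/45, 8/9, 7/6, 41/9}))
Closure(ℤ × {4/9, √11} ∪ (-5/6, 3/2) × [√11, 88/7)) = (ℤ × {4/9, √11}) ∪ ({-5/6, 3/2} × [√11, 88/7]) ∪ ([-5/6, 3/2] × {88/7, √11}) ∪ ((-5/6, 3/2) × [√11, 88/7))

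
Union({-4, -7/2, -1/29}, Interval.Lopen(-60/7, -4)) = Union({-7/2, -1/29}, Interval.Lopen(-60/7, -4))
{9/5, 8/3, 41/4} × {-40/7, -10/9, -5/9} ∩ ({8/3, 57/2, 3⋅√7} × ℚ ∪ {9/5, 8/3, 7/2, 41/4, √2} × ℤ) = {8/3} × {-40/7, -10/9, -5/9}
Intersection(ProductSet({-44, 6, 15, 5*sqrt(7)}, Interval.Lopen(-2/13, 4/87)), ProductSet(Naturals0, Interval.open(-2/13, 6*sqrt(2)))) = ProductSet({6, 15}, Interval.Lopen(-2/13, 4/87))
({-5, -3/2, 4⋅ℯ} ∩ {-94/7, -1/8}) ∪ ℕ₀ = ℕ₀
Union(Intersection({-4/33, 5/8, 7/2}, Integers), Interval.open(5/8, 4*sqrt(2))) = Interval.open(5/8, 4*sqrt(2))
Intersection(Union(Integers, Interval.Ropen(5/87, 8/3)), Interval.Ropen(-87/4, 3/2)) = Union(Interval.Ropen(5/87, 3/2), Range(-21, 2, 1))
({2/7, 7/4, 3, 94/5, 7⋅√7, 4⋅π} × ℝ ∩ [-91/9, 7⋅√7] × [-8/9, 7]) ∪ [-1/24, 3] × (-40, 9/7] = ([-1/24, 3] × (-40, 9/7]) ∪ ({2/7, 7/4, 3, 7⋅√7, 4⋅π} × [-8/9, 7])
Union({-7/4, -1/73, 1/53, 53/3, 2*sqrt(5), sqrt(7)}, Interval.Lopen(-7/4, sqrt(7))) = Union({53/3, 2*sqrt(5)}, Interval(-7/4, sqrt(7)))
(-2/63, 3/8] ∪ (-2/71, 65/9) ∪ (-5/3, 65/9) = (-5/3, 65/9)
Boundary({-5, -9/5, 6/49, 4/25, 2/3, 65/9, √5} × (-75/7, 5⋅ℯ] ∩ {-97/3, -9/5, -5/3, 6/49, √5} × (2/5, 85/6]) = {-9/5, 6/49, √5} × [2/5, 5⋅ℯ]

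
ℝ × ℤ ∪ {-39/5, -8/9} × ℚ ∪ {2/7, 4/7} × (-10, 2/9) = (ℝ × ℤ) ∪ ({-39/5, -8/9} × ℚ) ∪ ({2/7, 4/7} × (-10, 2/9))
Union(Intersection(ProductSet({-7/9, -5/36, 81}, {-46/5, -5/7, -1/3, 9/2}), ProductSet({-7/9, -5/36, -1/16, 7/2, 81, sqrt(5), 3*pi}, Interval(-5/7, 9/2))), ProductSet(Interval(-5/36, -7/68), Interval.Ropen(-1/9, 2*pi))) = Union(ProductSet({-7/9, -5/36, 81}, {-5/7, -1/3, 9/2}), ProductSet(Interval(-5/36, -7/68), Interval.Ropen(-1/9, 2*pi)))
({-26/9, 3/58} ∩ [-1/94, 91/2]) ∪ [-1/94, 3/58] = [-1/94, 3/58]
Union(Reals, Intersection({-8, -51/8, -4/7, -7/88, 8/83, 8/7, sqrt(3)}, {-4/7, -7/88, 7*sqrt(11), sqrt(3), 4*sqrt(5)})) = Reals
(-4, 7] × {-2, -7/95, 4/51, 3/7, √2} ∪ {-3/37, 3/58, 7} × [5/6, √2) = ({-3/37, 3/58, 7} × [5/6, √2)) ∪ ((-4, 7] × {-2, -7/95, 4/51, 3/7, √2})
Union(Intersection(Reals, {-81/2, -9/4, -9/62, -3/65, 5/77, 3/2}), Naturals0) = Union({-81/2, -9/4, -9/62, -3/65, 5/77, 3/2}, Naturals0)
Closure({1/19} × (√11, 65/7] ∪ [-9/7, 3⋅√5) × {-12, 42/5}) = ({1/19} × [√11, 65/7]) ∪ ([-9/7, 3⋅√5] × {-12, 42/5})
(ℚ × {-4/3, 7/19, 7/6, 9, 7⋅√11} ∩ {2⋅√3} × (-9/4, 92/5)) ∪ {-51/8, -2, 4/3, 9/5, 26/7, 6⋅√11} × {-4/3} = {-51/8, -2, 4/3, 9/5, 26/7, 6⋅√11} × {-4/3}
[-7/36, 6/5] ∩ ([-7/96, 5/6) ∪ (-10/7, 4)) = [-7/36, 6/5]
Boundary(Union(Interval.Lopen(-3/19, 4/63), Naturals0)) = Union(Complement(Naturals0, Interval.open(-3/19, 4/63)), {-3/19, 4/63})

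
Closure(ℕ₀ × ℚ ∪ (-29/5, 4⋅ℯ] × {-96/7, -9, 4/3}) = (ℕ₀ × ℝ) ∪ ([-29/5, 4⋅ℯ] × {-96/7, -9, 4/3})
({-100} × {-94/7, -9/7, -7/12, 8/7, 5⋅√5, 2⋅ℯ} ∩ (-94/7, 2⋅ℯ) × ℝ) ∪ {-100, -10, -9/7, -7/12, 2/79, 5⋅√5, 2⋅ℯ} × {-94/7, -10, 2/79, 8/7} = {-100, -10, -9/7, -7/12, 2/79, 5⋅√5, 2⋅ℯ} × {-94/7, -10, 2/79, 8/7}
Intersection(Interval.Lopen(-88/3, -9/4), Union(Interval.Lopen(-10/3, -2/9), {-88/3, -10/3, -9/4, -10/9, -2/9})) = Interval(-10/3, -9/4)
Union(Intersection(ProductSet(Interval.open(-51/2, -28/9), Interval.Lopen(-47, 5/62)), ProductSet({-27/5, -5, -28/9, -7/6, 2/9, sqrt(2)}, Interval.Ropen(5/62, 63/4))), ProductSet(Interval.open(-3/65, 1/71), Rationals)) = Union(ProductSet({-27/5, -5}, {5/62}), ProductSet(Interval.open(-3/65, 1/71), Rationals))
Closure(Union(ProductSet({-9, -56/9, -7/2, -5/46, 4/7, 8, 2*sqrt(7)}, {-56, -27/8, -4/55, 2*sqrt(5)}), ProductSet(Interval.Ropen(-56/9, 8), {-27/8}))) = Union(ProductSet({-9, -56/9, -7/2, -5/46, 4/7, 8, 2*sqrt(7)}, {-56, -27/8, -4/55, 2*sqrt(5)}), ProductSet(Interval(-56/9, 8), {-27/8}))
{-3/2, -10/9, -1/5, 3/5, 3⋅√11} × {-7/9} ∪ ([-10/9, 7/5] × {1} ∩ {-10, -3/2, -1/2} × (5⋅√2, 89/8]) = {-3/2, -10/9, -1/5, 3/5, 3⋅√11} × {-7/9}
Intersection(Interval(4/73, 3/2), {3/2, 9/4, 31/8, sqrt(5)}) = {3/2}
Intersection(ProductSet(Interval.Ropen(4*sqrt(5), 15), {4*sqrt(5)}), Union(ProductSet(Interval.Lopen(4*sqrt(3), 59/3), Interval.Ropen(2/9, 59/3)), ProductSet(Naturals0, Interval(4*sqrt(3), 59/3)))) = ProductSet(Union(Interval.Ropen(4*sqrt(5), 15), Range(9, 15, 1)), {4*sqrt(5)})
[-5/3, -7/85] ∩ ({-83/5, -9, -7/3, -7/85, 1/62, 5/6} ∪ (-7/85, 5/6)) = {-7/85}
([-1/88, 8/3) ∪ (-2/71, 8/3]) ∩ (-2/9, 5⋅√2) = (-2/71, 8/3]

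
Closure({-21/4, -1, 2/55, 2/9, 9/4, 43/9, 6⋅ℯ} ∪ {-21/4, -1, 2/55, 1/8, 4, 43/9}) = {-21/4, -1, 2/55, 1/8, 2/9, 9/4, 4, 43/9, 6⋅ℯ}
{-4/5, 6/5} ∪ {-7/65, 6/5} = {-4/5, -7/65, 6/5}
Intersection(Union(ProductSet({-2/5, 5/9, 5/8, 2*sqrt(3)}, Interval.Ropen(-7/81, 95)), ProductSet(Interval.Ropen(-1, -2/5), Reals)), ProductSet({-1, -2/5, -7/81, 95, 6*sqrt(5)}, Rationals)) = Union(ProductSet({-1}, Rationals), ProductSet({-2/5}, Intersection(Interval.Ropen(-7/81, 95), Rationals)))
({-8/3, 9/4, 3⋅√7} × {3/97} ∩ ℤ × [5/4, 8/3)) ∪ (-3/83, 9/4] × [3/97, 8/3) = (-3/83, 9/4] × [3/97, 8/3)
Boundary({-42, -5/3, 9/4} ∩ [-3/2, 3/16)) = ∅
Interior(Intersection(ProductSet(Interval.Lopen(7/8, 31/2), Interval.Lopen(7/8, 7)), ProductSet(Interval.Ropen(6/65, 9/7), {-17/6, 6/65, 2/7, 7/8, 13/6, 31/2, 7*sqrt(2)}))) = EmptySet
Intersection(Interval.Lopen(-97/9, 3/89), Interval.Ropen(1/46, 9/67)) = Interval(1/46, 3/89)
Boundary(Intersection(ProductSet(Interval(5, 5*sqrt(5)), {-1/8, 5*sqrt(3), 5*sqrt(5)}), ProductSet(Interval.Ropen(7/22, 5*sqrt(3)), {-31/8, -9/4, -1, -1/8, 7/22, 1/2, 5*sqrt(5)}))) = ProductSet(Interval(5, 5*sqrt(3)), {-1/8, 5*sqrt(5)})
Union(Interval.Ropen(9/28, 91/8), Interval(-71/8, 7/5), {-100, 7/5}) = Union({-100}, Interval.Ropen(-71/8, 91/8))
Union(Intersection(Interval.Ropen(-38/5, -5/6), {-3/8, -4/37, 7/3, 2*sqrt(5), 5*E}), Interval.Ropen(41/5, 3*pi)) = Interval.Ropen(41/5, 3*pi)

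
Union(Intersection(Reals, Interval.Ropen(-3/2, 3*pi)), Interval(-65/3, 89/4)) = Interval(-65/3, 89/4)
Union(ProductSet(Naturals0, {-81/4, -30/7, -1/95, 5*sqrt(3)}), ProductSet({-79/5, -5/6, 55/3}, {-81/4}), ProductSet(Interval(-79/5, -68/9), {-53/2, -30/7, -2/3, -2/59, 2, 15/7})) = Union(ProductSet({-79/5, -5/6, 55/3}, {-81/4}), ProductSet(Interval(-79/5, -68/9), {-53/2, -30/7, -2/3, -2/59, 2, 15/7}), ProductSet(Naturals0, {-81/4, -30/7, -1/95, 5*sqrt(3)}))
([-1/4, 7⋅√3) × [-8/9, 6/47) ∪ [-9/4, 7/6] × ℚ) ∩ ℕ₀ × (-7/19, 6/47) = {0, 1, …, 12} × (-7/19, 6/47)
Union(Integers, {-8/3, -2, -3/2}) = Union({-8/3, -3/2}, Integers)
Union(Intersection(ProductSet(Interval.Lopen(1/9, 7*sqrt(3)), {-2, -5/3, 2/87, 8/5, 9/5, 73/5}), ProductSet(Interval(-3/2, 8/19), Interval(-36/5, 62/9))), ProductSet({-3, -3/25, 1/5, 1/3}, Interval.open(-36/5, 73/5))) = Union(ProductSet({-3, -3/25, 1/5, 1/3}, Interval.open(-36/5, 73/5)), ProductSet(Interval.Lopen(1/9, 8/19), {-2, -5/3, 2/87, 8/5, 9/5}))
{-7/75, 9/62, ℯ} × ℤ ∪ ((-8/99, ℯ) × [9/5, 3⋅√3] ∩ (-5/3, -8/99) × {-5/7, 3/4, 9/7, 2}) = {-7/75, 9/62, ℯ} × ℤ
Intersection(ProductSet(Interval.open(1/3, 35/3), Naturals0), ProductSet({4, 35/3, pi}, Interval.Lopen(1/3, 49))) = ProductSet({4, pi}, Range(1, 50, 1))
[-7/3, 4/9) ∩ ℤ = {-2, -1, 0}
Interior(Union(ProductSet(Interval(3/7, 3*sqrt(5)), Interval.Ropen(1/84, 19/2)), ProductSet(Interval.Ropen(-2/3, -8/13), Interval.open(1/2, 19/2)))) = Union(ProductSet(Interval.open(-2/3, -8/13), Interval.open(1/2, 19/2)), ProductSet(Interval.open(3/7, 3*sqrt(5)), Interval.open(1/84, 19/2)))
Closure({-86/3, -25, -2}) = {-86/3, -25, -2}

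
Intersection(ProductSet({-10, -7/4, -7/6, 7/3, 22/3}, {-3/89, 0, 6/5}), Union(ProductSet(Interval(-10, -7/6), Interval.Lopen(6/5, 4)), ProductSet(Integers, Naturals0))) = ProductSet({-10}, {0})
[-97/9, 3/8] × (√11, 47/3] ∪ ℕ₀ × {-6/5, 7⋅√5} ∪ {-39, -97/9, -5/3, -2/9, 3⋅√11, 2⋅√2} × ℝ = (ℕ₀ × {-6/5, 7⋅√5}) ∪ ([-97/9, 3/8] × (√11, 47/3]) ∪ ({-39, -97/9, -5/3, -2/9, 3⋅√11, 2⋅√2} × ℝ)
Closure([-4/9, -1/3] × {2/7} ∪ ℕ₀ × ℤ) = (ℕ₀ × ℤ) ∪ ([-4/9, -1/3] × {2/7})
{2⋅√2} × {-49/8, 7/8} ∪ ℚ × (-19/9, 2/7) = (ℚ × (-19/9, 2/7)) ∪ ({2⋅√2} × {-49/8, 7/8})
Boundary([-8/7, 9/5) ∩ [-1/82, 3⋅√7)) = {-1/82, 9/5}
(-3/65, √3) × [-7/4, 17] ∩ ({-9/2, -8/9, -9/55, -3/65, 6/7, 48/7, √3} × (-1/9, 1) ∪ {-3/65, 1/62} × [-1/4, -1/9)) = ({1/62} × [-1/4, -1/9)) ∪ ({6/7} × (-1/9, 1))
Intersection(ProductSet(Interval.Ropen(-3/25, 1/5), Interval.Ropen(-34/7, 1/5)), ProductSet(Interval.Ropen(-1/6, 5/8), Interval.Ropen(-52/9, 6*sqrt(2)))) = ProductSet(Interval.Ropen(-3/25, 1/5), Interval.Ropen(-34/7, 1/5))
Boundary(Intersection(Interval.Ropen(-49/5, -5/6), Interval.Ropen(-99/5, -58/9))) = {-49/5, -58/9}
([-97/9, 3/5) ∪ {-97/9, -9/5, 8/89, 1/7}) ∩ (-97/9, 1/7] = (-97/9, 1/7]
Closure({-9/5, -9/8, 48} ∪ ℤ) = ℤ ∪ {-9/5, -9/8}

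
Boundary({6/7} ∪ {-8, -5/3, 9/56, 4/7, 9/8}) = {-8, -5/3, 9/56, 4/7, 6/7, 9/8}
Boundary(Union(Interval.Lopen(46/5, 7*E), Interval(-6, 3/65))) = {-6, 3/65, 46/5, 7*E}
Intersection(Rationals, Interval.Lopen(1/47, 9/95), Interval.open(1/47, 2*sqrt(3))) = Intersection(Interval.Lopen(1/47, 9/95), Rationals)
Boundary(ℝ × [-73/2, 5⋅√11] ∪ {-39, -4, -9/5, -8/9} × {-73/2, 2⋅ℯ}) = ℝ × {-73/2, 5⋅√11}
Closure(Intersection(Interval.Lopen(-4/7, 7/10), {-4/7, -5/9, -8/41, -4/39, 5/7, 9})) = {-5/9, -8/41, -4/39}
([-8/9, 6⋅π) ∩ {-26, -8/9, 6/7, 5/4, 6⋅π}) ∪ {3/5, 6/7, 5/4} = {-8/9, 3/5, 6/7, 5/4}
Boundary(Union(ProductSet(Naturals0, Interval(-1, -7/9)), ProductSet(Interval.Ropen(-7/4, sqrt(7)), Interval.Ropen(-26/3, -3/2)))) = Union(ProductSet({-7/4, sqrt(7)}, Interval(-26/3, -3/2)), ProductSet(Interval(-7/4, sqrt(7)), {-26/3, -3/2}), ProductSet(Union(Complement(Naturals0, Interval.open(-7/4, sqrt(7))), Naturals0), Interval(-1, -7/9)))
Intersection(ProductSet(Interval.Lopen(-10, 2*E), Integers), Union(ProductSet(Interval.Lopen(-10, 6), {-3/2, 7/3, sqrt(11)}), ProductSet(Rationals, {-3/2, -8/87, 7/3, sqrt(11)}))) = EmptySet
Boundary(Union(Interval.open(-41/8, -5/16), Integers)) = Union(Complement(Integers, Interval.open(-41/8, -5/16)), {-41/8, -5/16})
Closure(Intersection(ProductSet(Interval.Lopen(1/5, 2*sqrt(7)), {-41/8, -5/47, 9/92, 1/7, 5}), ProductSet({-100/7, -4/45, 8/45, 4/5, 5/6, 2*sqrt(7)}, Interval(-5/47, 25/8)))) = ProductSet({4/5, 5/6, 2*sqrt(7)}, {-5/47, 9/92, 1/7})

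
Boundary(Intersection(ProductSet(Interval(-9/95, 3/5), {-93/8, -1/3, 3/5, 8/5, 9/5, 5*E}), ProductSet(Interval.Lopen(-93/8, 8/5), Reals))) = ProductSet(Interval(-9/95, 3/5), {-93/8, -1/3, 3/5, 8/5, 9/5, 5*E})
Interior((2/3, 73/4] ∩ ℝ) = (2/3, 73/4)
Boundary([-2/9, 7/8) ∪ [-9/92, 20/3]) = {-2/9, 20/3}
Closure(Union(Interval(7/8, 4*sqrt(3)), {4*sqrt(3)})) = Interval(7/8, 4*sqrt(3))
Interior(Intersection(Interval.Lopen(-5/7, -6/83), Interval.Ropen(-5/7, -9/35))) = Interval.open(-5/7, -9/35)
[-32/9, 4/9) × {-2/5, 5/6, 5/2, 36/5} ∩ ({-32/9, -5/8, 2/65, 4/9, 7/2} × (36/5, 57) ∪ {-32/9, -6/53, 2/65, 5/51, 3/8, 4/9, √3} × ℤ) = ∅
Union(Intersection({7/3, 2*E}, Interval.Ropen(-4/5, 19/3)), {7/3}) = {7/3, 2*E}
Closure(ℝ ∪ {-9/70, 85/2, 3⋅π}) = ℝ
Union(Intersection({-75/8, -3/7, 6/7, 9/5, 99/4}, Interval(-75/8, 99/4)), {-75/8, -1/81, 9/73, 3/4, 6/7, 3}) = {-75/8, -3/7, -1/81, 9/73, 3/4, 6/7, 9/5, 3, 99/4}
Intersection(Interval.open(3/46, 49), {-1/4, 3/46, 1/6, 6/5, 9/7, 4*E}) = {1/6, 6/5, 9/7, 4*E}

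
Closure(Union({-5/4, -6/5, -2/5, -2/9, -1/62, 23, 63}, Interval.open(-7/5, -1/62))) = Union({23, 63}, Interval(-7/5, -1/62))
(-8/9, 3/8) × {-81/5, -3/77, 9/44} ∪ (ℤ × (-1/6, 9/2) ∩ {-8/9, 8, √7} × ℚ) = ({8} × (ℚ ∩ (-1/6, 9/2))) ∪ ((-8/9, 3/8) × {-81/5, -3/77, 9/44})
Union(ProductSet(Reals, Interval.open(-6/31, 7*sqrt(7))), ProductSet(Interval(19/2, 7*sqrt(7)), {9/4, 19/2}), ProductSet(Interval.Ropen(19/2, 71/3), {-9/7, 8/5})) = Union(ProductSet(Interval.Ropen(19/2, 71/3), {-9/7, 8/5}), ProductSet(Reals, Interval.open(-6/31, 7*sqrt(7))))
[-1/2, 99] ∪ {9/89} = [-1/2, 99]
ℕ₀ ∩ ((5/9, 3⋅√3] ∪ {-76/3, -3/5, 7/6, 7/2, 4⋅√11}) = {1, 2, …, 5}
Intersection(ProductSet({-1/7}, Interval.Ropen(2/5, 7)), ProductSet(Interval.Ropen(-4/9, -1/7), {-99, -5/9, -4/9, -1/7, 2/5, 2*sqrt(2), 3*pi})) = EmptySet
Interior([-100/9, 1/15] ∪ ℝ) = (-∞, ∞)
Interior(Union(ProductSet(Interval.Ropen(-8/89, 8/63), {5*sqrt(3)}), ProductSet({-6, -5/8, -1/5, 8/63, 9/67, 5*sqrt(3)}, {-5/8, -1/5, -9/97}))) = EmptySet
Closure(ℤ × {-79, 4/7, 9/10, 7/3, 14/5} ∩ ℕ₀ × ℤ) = ℕ₀ × {-79}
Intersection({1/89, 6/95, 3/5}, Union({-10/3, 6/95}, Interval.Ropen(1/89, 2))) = {1/89, 6/95, 3/5}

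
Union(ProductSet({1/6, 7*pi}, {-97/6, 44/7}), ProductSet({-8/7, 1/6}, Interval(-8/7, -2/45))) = Union(ProductSet({-8/7, 1/6}, Interval(-8/7, -2/45)), ProductSet({1/6, 7*pi}, {-97/6, 44/7}))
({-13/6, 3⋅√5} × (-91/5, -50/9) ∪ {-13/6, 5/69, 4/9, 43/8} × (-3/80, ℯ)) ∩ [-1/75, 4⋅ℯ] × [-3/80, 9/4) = {5/69, 4/9, 43/8} × (-3/80, 9/4)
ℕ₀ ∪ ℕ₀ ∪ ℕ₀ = ℕ₀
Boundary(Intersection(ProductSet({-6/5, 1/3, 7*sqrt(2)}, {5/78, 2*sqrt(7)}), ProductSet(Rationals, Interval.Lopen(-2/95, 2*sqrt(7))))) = ProductSet({-6/5, 1/3}, {5/78, 2*sqrt(7)})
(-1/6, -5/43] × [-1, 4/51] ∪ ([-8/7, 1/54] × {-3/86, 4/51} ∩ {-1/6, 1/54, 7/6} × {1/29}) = (-1/6, -5/43] × [-1, 4/51]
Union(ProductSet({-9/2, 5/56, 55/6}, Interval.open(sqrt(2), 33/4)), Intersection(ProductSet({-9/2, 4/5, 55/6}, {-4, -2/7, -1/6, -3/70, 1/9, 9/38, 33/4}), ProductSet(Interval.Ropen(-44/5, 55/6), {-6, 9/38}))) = Union(ProductSet({-9/2, 4/5}, {9/38}), ProductSet({-9/2, 5/56, 55/6}, Interval.open(sqrt(2), 33/4)))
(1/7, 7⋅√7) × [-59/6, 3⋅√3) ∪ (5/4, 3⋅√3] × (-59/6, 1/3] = (1/7, 7⋅√7) × [-59/6, 3⋅√3)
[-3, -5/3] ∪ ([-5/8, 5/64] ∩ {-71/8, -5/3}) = [-3, -5/3]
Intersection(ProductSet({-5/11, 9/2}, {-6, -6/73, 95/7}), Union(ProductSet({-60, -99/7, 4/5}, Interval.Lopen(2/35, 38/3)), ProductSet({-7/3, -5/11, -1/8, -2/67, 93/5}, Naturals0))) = EmptySet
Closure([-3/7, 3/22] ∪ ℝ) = (-∞, ∞)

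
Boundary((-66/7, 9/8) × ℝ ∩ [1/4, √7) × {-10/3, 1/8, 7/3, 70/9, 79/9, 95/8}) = [1/4, 9/8] × {-10/3, 1/8, 7/3, 70/9, 79/9, 95/8}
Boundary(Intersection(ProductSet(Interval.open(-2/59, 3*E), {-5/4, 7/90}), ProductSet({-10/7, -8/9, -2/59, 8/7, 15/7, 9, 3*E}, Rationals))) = ProductSet({8/7, 15/7}, {-5/4, 7/90})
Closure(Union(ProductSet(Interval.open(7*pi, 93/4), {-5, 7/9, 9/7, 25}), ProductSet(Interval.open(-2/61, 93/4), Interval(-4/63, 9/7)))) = Union(ProductSet(Interval(-2/61, 93/4), Interval(-4/63, 9/7)), ProductSet(Interval(7*pi, 93/4), {-5, 9/7, 25}), ProductSet(Interval.Lopen(7*pi, 93/4), {-5, 7/9, 9/7, 25}))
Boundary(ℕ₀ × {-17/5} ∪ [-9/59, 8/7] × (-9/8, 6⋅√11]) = (ℕ₀ × {-17/5}) ∪ ({-9/59, 8/7} × [-9/8, 6⋅√11]) ∪ ([-9/59, 8/7] × {-9/8, 6⋅√11})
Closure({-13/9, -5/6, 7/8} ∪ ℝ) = ℝ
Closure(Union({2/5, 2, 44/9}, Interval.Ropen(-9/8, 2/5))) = Union({2, 44/9}, Interval(-9/8, 2/5))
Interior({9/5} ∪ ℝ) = ℝ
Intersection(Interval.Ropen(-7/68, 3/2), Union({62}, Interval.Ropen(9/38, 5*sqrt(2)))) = Interval.Ropen(9/38, 3/2)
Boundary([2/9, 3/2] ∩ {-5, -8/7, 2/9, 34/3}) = {2/9}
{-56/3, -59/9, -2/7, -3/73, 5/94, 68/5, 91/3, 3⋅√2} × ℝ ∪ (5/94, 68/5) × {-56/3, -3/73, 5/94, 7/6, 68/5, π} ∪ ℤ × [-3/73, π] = (ℤ × [-3/73, π]) ∪ ((5/94, 68/5) × {-56/3, -3/73, 5/94, 7/6, 68/5, π}) ∪ ({-56/3, -59/9, -2/7, -3/73, 5/94, 68/5, 91/3, 3⋅√2} × ℝ)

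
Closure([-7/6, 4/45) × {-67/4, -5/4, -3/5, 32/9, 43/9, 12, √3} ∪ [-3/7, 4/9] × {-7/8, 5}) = ([-3/7, 4/9] × {-7/8, 5}) ∪ ([-7/6, 4/45] × {-67/4, -5/4, -3/5, 32/9, 43/9, 12, √3})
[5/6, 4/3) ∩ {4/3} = ∅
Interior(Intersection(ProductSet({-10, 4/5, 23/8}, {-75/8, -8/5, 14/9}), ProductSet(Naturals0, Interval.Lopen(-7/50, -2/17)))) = EmptySet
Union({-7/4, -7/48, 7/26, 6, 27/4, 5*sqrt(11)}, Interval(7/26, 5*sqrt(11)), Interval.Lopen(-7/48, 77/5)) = Union({-7/4}, Interval(-7/48, 5*sqrt(11)))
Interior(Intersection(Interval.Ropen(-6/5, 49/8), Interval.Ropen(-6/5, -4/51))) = Interval.open(-6/5, -4/51)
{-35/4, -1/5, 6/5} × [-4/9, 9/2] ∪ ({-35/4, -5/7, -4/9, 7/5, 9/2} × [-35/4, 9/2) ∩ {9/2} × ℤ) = ({9/2} × {-8, -7, …, 4}) ∪ ({-35/4, -1/5, 6/5} × [-4/9, 9/2])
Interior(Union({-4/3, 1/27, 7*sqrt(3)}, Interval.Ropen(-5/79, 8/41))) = Interval.open(-5/79, 8/41)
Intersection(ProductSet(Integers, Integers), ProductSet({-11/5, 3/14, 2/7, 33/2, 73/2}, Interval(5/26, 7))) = EmptySet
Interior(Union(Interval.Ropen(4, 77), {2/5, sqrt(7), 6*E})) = Interval.open(4, 77)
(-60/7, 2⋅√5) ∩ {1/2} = {1/2}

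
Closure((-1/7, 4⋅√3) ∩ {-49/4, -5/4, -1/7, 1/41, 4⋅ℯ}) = {1/41}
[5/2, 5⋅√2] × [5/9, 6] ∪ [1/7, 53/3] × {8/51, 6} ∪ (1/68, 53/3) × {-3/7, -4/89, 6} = ([1/7, 53/3] × {8/51, 6}) ∪ ((1/68, 53/3) × {-3/7, -4/89, 6}) ∪ ([5/2, 5⋅√2] × [5/9, 6])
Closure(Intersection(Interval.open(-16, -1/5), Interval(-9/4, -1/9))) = Interval(-9/4, -1/5)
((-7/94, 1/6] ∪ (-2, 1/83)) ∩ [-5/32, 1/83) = [-5/32, 1/83)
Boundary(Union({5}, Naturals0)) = Naturals0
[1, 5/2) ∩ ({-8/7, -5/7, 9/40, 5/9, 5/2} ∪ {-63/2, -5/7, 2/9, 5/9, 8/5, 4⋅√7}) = {8/5}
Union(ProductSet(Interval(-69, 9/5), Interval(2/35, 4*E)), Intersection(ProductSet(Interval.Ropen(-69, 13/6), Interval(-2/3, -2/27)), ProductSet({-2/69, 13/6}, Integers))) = ProductSet(Interval(-69, 9/5), Interval(2/35, 4*E))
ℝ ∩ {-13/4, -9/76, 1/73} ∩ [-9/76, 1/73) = {-9/76}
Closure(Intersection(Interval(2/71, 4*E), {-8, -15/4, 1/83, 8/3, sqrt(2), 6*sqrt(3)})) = {8/3, sqrt(2), 6*sqrt(3)}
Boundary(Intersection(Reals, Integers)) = Integers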